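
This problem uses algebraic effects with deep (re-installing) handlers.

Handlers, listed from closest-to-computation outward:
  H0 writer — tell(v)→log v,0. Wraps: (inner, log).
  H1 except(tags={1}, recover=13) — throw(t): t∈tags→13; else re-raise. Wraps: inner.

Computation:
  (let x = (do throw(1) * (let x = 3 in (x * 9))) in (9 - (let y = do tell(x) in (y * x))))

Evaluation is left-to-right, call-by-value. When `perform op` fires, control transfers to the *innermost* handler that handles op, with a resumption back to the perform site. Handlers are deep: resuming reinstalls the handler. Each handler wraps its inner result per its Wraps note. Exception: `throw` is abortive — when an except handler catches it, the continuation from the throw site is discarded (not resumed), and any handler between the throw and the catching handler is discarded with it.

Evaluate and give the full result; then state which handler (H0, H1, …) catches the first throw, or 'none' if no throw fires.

Answer: 13 ; first throw caught by: H1

Step-by-step:
throw(1) @ H1 caught ⇒ 13
= 13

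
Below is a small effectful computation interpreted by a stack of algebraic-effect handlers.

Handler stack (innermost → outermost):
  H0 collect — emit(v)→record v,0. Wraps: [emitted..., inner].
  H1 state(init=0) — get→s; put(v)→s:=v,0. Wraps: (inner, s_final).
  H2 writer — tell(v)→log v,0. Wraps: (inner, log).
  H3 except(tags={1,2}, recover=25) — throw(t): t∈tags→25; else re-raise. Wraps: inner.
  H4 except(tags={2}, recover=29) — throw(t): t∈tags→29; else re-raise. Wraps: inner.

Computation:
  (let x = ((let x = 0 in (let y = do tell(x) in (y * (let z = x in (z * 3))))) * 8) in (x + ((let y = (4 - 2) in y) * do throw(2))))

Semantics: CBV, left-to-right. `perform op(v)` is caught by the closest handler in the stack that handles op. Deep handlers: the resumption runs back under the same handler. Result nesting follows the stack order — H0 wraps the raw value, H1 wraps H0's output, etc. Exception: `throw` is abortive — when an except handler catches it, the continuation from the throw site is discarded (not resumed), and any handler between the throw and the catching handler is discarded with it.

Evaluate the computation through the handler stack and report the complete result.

Answer: 25

Evaluation trace:
tell(0) @ H2 ⇒ log+=0
throw(2) @ H3 caught ⇒ 25
H4 returns 25
= 25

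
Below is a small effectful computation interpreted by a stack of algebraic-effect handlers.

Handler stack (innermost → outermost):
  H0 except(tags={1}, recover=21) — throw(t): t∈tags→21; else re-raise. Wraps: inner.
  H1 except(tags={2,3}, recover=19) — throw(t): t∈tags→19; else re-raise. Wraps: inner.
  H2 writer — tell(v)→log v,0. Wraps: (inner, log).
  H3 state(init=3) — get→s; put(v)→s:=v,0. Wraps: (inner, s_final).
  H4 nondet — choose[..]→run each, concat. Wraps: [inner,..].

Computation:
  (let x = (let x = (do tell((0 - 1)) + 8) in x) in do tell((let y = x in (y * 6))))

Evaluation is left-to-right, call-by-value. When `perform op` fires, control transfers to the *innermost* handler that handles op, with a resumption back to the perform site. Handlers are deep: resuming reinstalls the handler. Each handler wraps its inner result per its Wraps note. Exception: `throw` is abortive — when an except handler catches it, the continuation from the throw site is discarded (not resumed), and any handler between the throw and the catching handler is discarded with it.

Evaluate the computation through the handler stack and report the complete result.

Answer: [((0, (-1, 48)), 3)]

Step-by-step:
tell(-1) @ H2 ⇒ log+=-1
tell(48) @ H2 ⇒ log+=48
H0 returns 0
H1 returns 0
H2 returns (0, (-1, 48))
H3 returns ((0, (-1, 48)), 3)
H4 returns [((0, (-1, 48)), 3)]
= [((0, (-1, 48)), 3)]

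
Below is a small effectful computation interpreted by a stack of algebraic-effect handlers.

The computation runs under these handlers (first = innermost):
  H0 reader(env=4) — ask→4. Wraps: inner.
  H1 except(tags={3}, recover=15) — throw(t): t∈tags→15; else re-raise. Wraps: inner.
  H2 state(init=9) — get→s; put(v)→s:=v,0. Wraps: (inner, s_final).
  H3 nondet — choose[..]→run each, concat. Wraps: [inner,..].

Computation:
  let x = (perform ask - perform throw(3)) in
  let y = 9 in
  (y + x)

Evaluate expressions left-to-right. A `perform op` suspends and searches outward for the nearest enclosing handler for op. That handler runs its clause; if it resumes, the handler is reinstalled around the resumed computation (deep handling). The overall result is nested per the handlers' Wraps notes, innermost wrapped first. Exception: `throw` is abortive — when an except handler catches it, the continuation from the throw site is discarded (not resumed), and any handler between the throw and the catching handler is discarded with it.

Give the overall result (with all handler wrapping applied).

Answer: [(15, 9)]

Working:
ask @ H0 ⇒ 4
throw(3) @ H1 caught ⇒ 15
H2 returns (15, 9)
H3 returns [(15, 9)]
= [(15, 9)]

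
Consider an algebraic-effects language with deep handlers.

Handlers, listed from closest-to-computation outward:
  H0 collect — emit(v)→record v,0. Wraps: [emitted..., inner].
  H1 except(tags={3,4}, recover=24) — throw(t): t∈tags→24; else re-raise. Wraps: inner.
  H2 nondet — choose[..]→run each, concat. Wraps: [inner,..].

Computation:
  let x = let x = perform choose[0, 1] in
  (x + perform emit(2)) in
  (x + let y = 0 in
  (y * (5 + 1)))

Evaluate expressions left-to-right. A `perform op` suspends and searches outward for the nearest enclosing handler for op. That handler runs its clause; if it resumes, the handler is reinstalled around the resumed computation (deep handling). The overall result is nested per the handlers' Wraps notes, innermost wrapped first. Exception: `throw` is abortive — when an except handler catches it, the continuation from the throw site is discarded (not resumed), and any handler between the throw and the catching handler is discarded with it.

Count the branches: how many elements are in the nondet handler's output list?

Answer: 2

Evaluation trace:
choose[0, 1] @ H2
  branch[0] choose=0:
    emit(2) @ H0 ⇒ out+=2
    H0 returns [2, 0]
    H1 returns [2, 0]
    H2 returns [[2, 0]]
  branch[1] choose=1:
    emit(2) @ H0 ⇒ out+=2
    H0 returns [2, 1]
    H1 returns [2, 1]
    H2 returns [[2, 1]]
= [[2, 0], [2, 1]]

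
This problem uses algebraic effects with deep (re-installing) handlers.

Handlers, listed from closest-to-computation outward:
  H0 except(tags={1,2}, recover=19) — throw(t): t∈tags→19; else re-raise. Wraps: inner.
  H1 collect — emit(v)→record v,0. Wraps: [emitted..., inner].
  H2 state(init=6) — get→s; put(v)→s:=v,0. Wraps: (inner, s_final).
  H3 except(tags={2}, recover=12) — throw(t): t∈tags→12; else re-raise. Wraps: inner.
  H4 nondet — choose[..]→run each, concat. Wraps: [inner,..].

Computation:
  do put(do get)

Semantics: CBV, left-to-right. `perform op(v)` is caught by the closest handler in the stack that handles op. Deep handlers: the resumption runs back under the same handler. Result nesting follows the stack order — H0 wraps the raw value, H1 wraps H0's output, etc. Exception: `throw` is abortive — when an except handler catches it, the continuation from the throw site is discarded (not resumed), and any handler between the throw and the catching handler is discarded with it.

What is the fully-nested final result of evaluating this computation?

Evaluation trace:
get @ H2 ⇒ 6
put(6) @ H2 ⇒ s:=6
H0 returns 0
H1 returns [0]
H2 returns ([0], 6)
H3 returns ([0], 6)
H4 returns [([0], 6)]
= [([0], 6)]

Answer: [([0], 6)]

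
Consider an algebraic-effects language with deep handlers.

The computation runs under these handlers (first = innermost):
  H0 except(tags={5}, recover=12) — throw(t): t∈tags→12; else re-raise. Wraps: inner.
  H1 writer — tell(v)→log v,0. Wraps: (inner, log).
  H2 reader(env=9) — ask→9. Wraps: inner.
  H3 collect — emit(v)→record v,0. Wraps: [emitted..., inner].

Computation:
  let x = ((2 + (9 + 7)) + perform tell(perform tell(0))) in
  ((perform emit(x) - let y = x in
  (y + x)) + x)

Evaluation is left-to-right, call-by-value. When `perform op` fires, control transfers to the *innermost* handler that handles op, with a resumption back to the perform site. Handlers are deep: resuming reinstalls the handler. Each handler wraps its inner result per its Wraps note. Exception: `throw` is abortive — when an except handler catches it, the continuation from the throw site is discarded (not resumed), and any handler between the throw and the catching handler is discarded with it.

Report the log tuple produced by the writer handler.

Answer: (0, 0)

Evaluation trace:
tell(0) @ H1 ⇒ log+=0
tell(0) @ H1 ⇒ log+=0
emit(18) @ H3 ⇒ out+=18
H0 returns -18
H1 returns (-18, (0, 0))
H2 returns (-18, (0, 0))
H3 returns [18, (-18, (0, 0))]
= [18, (-18, (0, 0))]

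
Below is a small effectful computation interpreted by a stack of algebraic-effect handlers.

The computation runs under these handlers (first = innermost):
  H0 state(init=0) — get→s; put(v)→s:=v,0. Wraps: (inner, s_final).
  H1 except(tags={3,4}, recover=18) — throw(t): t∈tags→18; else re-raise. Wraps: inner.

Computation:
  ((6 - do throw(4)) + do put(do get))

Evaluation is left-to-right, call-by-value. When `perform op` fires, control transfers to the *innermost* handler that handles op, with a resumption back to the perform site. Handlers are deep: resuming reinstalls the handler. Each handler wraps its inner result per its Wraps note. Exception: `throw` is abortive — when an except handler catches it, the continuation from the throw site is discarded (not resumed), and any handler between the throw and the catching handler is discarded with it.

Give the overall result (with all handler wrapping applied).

Evaluation trace:
throw(4) @ H1 caught ⇒ 18
= 18

Answer: 18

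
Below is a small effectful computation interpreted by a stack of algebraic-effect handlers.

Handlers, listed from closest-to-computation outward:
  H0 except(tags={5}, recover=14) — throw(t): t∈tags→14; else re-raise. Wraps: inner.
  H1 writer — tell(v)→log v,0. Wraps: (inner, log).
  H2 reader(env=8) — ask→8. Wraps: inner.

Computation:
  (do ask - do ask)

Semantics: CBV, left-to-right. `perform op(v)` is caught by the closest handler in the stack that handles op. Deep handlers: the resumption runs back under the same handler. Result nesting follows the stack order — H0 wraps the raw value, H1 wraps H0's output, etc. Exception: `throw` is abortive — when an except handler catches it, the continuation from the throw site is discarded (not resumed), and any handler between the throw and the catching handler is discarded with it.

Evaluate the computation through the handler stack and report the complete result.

Evaluation trace:
ask @ H2 ⇒ 8
ask @ H2 ⇒ 8
H0 returns 0
H1 returns (0, ())
H2 returns (0, ())
= (0, ())

Answer: (0, ())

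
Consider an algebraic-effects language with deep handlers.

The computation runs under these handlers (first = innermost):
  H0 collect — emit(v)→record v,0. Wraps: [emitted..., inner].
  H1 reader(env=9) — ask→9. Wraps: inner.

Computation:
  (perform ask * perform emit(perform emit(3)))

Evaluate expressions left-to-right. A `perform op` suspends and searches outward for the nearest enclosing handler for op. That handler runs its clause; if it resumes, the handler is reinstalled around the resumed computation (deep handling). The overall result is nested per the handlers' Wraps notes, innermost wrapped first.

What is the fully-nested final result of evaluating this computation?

Evaluation trace:
ask @ H1 ⇒ 9
emit(3) @ H0 ⇒ out+=3
emit(0) @ H0 ⇒ out+=0
H0 returns [3, 0, 0]
H1 returns [3, 0, 0]
= [3, 0, 0]

Answer: [3, 0, 0]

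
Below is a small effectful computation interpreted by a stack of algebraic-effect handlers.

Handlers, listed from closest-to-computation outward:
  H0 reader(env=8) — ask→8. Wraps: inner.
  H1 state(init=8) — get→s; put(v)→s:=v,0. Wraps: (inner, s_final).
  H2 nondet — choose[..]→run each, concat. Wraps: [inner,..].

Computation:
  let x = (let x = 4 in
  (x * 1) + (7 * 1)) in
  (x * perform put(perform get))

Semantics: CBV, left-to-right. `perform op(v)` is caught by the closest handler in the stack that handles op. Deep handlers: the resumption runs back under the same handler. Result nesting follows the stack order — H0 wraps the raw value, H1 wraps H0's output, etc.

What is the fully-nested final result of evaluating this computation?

Step-by-step:
get @ H1 ⇒ 8
put(8) @ H1 ⇒ s:=8
H0 returns 0
H1 returns (0, 8)
H2 returns [(0, 8)]
= [(0, 8)]

Answer: [(0, 8)]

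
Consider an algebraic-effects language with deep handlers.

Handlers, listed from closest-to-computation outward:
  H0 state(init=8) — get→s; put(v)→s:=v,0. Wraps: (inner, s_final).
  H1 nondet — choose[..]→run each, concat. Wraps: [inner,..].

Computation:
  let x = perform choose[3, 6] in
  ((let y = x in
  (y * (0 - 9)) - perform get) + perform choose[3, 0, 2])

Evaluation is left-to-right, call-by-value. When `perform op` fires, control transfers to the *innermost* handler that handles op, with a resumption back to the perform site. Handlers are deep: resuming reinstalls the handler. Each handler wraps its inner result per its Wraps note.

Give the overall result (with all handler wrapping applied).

Answer: [(-32, 8), (-35, 8), (-33, 8), (-59, 8), (-62, 8), (-60, 8)]

Working:
choose[3, 6] @ H1
  branch[0] choose=3:
    get @ H0 ⇒ 8
    choose[3, 0, 2] @ H1
      branch[0] choose=3:
        H0 returns (-32, 8)
        H1 returns [(-32, 8)]
      branch[1] choose=0:
        H0 returns (-35, 8)
        H1 returns [(-35, 8)]
      branch[2] choose=2:
        H0 returns (-33, 8)
        H1 returns [(-33, 8)]
  branch[1] choose=6:
    get @ H0 ⇒ 8
    choose[3, 0, 2] @ H1
      branch[0] choose=3:
        H0 returns (-59, 8)
        H1 returns [(-59, 8)]
      branch[1] choose=0:
        H0 returns (-62, 8)
        H1 returns [(-62, 8)]
      branch[2] choose=2:
        H0 returns (-60, 8)
        H1 returns [(-60, 8)]
= [(-32, 8), (-35, 8), (-33, 8), (-59, 8), (-62, 8), (-60, 8)]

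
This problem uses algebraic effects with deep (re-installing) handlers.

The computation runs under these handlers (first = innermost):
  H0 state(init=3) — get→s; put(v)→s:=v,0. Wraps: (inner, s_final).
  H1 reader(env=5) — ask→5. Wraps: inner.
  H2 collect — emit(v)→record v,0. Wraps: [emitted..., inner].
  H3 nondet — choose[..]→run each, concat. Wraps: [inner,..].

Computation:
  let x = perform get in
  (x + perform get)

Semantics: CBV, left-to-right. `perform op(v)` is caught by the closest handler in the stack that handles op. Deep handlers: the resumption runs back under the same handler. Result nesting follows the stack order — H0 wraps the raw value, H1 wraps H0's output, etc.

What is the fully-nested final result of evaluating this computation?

Answer: [[(6, 3)]]

Step-by-step:
get @ H0 ⇒ 3
get @ H0 ⇒ 3
H0 returns (6, 3)
H1 returns (6, 3)
H2 returns [(6, 3)]
H3 returns [[(6, 3)]]
= [[(6, 3)]]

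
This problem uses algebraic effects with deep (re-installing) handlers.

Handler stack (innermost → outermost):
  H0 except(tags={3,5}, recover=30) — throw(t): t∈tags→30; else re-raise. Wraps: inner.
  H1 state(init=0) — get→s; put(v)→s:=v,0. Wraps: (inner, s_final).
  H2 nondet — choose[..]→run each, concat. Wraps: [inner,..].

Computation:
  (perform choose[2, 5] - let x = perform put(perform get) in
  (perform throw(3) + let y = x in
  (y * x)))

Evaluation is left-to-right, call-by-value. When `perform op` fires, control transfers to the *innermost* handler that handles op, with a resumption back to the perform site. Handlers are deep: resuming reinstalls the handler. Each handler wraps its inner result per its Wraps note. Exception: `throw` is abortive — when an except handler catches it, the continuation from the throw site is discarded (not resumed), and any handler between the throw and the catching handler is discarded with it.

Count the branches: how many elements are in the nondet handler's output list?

Step-by-step:
choose[2, 5] @ H2
  branch[0] choose=2:
    get @ H1 ⇒ 0
    put(0) @ H1 ⇒ s:=0
    throw(3) @ H0 caught ⇒ 30
    H1 returns (30, 0)
    H2 returns [(30, 0)]
  branch[1] choose=5:
    get @ H1 ⇒ 0
    put(0) @ H1 ⇒ s:=0
    throw(3) @ H0 caught ⇒ 30
    H1 returns (30, 0)
    H2 returns [(30, 0)]
= [(30, 0), (30, 0)]

Answer: 2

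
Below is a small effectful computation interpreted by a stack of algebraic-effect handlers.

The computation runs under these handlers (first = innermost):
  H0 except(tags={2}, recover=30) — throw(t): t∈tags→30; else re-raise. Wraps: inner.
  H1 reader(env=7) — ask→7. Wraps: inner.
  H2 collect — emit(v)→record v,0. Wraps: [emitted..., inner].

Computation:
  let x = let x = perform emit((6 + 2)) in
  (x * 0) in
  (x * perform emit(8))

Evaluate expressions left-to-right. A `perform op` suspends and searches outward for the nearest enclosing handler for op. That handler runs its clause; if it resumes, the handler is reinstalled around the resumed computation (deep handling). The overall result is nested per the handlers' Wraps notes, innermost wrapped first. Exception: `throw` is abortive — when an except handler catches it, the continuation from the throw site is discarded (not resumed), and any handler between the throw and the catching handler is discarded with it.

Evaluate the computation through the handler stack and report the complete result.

Evaluation trace:
emit(8) @ H2 ⇒ out+=8
emit(8) @ H2 ⇒ out+=8
H0 returns 0
H1 returns 0
H2 returns [8, 8, 0]
= [8, 8, 0]

Answer: [8, 8, 0]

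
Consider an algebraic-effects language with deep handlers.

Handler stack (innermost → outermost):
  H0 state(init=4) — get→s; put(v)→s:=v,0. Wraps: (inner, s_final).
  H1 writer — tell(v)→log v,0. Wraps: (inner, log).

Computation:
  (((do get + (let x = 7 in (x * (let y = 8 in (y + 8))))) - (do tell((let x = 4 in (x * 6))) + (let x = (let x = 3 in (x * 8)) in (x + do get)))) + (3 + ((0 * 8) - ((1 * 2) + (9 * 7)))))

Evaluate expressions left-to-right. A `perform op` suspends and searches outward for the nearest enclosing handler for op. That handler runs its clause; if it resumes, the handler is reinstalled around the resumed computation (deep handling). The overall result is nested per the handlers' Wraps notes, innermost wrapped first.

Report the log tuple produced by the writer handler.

Answer: (24)

Evaluation trace:
get @ H0 ⇒ 4
tell(24) @ H1 ⇒ log+=24
get @ H0 ⇒ 4
H0 returns (26, 4)
H1 returns ((26, 4), (24))
= ((26, 4), (24))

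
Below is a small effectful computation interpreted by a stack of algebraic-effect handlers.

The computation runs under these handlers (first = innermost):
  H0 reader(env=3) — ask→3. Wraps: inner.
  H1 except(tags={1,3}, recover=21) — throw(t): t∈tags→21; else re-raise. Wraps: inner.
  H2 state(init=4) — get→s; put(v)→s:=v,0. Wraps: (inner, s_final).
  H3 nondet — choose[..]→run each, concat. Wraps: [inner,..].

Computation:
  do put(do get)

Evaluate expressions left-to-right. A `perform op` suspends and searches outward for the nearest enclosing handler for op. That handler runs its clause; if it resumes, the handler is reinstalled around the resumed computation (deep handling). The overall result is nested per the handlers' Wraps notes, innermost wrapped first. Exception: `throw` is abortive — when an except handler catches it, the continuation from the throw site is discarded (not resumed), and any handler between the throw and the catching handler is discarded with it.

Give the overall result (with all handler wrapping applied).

Working:
get @ H2 ⇒ 4
put(4) @ H2 ⇒ s:=4
H0 returns 0
H1 returns 0
H2 returns (0, 4)
H3 returns [(0, 4)]
= [(0, 4)]

Answer: [(0, 4)]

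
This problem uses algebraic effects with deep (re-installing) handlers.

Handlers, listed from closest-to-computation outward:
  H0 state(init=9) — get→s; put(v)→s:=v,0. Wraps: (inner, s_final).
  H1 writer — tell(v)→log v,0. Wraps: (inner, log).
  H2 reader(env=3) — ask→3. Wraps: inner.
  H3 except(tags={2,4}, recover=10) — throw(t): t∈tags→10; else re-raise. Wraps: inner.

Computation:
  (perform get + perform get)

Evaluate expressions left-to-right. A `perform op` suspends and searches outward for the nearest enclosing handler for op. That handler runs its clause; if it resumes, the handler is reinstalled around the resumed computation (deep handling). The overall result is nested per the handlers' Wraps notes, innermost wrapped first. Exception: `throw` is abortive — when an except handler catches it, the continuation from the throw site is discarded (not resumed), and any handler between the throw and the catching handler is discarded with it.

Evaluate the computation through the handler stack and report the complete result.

Working:
get @ H0 ⇒ 9
get @ H0 ⇒ 9
H0 returns (18, 9)
H1 returns ((18, 9), ())
H2 returns ((18, 9), ())
H3 returns ((18, 9), ())
= ((18, 9), ())

Answer: ((18, 9), ())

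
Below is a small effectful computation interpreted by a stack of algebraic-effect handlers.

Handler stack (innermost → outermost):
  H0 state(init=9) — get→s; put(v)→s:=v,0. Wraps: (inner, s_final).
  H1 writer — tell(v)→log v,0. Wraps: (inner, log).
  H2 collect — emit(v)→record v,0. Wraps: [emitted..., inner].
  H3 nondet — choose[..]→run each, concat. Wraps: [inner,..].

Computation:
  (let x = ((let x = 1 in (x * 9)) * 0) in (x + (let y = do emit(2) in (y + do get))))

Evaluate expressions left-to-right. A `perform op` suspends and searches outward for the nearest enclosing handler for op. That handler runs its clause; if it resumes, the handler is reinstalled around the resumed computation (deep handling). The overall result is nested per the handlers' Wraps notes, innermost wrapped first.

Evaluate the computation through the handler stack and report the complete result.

Working:
emit(2) @ H2 ⇒ out+=2
get @ H0 ⇒ 9
H0 returns (9, 9)
H1 returns ((9, 9), ())
H2 returns [2, ((9, 9), ())]
H3 returns [[2, ((9, 9), ())]]
= [[2, ((9, 9), ())]]

Answer: [[2, ((9, 9), ())]]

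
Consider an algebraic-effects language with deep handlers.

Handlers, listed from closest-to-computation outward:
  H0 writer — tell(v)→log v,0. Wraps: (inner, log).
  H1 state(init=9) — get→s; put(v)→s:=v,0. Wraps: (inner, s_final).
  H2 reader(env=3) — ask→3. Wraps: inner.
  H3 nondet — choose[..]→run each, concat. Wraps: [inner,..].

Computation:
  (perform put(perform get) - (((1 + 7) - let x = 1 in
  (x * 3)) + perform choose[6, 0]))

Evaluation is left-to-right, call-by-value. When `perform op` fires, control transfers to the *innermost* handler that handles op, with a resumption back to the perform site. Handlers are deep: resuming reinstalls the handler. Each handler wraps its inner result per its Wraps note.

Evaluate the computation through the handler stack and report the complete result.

Answer: [((-11, ()), 9), ((-5, ()), 9)]

Evaluation trace:
get @ H1 ⇒ 9
put(9) @ H1 ⇒ s:=9
choose[6, 0] @ H3
  branch[0] choose=6:
    H0 returns (-11, ())
    H1 returns ((-11, ()), 9)
    H2 returns ((-11, ()), 9)
    H3 returns [((-11, ()), 9)]
  branch[1] choose=0:
    H0 returns (-5, ())
    H1 returns ((-5, ()), 9)
    H2 returns ((-5, ()), 9)
    H3 returns [((-5, ()), 9)]
= [((-11, ()), 9), ((-5, ()), 9)]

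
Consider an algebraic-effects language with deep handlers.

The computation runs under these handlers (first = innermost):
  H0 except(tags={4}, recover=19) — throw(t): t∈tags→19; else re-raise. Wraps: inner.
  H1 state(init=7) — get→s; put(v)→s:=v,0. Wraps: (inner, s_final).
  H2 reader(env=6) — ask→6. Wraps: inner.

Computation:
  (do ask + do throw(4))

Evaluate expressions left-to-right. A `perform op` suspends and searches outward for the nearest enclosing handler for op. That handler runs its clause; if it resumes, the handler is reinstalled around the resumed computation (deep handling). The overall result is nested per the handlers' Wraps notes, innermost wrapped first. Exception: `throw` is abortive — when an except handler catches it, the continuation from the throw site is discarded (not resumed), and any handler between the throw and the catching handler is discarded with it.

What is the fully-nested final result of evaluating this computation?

Evaluation trace:
ask @ H2 ⇒ 6
throw(4) @ H0 caught ⇒ 19
H1 returns (19, 7)
H2 returns (19, 7)
= (19, 7)

Answer: (19, 7)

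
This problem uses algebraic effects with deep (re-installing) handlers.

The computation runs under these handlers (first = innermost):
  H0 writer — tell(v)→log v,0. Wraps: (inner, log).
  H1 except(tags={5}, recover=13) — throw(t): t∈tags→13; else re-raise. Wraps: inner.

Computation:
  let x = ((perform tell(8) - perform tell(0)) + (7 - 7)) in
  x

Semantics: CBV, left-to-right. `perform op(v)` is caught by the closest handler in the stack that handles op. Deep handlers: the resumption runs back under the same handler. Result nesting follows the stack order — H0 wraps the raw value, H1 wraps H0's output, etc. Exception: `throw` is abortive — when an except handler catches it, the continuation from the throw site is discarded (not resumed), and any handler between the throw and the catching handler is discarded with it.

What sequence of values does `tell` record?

Answer: (8, 0)

Step-by-step:
tell(8) @ H0 ⇒ log+=8
tell(0) @ H0 ⇒ log+=0
H0 returns (0, (8, 0))
H1 returns (0, (8, 0))
= (0, (8, 0))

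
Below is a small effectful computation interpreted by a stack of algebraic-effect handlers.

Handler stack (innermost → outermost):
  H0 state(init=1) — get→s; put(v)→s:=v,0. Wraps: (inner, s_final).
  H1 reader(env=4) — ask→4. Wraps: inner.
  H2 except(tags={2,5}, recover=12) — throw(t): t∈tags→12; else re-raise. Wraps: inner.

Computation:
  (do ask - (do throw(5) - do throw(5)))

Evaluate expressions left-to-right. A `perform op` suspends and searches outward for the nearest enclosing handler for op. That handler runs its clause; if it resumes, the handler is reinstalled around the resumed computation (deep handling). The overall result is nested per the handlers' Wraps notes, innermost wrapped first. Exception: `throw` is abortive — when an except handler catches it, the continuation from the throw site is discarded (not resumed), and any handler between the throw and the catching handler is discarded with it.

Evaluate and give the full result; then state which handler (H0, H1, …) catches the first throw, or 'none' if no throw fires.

Step-by-step:
ask @ H1 ⇒ 4
throw(5) @ H2 caught ⇒ 12
= 12

Answer: 12 ; first throw caught by: H2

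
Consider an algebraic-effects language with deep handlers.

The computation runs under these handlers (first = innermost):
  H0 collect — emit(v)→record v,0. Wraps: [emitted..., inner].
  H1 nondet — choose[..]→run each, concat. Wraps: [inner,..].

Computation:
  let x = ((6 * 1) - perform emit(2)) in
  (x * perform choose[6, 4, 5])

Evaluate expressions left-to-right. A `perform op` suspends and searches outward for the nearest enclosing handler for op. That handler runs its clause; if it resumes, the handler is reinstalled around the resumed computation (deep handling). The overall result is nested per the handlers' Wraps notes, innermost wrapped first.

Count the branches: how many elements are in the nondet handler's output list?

Answer: 3

Working:
emit(2) @ H0 ⇒ out+=2
choose[6, 4, 5] @ H1
  branch[0] choose=6:
    H0 returns [2, 36]
    H1 returns [[2, 36]]
  branch[1] choose=4:
    H0 returns [2, 24]
    H1 returns [[2, 24]]
  branch[2] choose=5:
    H0 returns [2, 30]
    H1 returns [[2, 30]]
= [[2, 36], [2, 24], [2, 30]]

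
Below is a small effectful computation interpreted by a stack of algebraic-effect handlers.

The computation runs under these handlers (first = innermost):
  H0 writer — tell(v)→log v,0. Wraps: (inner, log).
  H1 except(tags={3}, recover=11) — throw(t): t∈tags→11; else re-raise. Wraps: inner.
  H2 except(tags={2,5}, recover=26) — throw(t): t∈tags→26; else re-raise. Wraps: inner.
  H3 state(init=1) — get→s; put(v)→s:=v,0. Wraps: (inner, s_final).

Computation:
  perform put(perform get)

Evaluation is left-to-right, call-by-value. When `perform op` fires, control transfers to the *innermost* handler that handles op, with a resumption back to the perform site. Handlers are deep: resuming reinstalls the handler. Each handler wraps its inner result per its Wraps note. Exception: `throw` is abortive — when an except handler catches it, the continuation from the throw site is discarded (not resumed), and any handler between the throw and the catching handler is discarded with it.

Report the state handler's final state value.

Answer: 1

Step-by-step:
get @ H3 ⇒ 1
put(1) @ H3 ⇒ s:=1
H0 returns (0, ())
H1 returns (0, ())
H2 returns (0, ())
H3 returns ((0, ()), 1)
= ((0, ()), 1)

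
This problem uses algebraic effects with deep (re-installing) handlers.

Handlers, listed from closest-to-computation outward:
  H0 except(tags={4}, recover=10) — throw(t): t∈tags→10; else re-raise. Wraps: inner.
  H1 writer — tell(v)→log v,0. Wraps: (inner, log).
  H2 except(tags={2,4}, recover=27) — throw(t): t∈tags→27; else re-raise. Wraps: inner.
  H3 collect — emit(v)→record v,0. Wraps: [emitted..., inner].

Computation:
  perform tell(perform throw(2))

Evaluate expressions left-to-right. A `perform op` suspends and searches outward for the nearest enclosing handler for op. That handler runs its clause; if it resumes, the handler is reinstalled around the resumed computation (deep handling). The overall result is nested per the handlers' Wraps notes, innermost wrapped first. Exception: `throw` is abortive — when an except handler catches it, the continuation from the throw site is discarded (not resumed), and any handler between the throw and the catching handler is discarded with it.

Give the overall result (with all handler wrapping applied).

Step-by-step:
throw(2) @ H0 re-raised
throw(2) @ H2 caught ⇒ 27
H3 returns [27]
= [27]

Answer: [27]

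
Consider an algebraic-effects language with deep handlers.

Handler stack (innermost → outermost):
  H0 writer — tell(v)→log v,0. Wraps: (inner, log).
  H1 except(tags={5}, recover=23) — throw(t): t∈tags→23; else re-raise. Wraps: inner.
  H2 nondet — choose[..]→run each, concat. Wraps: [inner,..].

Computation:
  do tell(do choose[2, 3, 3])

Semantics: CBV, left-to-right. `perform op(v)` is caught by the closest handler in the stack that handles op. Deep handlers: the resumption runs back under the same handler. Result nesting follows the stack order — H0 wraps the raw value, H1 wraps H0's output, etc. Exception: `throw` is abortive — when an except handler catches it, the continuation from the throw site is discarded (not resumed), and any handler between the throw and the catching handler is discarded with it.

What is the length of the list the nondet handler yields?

Working:
choose[2, 3, 3] @ H2
  branch[0] choose=2:
    tell(2) @ H0 ⇒ log+=2
    H0 returns (0, (2))
    H1 returns (0, (2))
    H2 returns [(0, (2))]
  branch[1] choose=3:
    tell(3) @ H0 ⇒ log+=3
    H0 returns (0, (3))
    H1 returns (0, (3))
    H2 returns [(0, (3))]
  branch[2] choose=3:
    tell(3) @ H0 ⇒ log+=3
    H0 returns (0, (3))
    H1 returns (0, (3))
    H2 returns [(0, (3))]
= [(0, (2)), (0, (3)), (0, (3))]

Answer: 3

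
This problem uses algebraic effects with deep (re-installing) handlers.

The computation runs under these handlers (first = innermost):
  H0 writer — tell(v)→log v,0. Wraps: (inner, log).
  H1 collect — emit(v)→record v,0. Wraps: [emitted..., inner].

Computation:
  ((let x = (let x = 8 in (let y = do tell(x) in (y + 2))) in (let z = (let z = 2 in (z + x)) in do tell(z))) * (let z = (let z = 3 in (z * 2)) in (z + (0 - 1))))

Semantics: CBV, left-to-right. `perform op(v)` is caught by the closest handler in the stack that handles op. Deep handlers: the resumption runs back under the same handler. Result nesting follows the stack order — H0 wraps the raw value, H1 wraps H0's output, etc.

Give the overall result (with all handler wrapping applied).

Answer: [(0, (8, 4))]

Step-by-step:
tell(8) @ H0 ⇒ log+=8
tell(4) @ H0 ⇒ log+=4
H0 returns (0, (8, 4))
H1 returns [(0, (8, 4))]
= [(0, (8, 4))]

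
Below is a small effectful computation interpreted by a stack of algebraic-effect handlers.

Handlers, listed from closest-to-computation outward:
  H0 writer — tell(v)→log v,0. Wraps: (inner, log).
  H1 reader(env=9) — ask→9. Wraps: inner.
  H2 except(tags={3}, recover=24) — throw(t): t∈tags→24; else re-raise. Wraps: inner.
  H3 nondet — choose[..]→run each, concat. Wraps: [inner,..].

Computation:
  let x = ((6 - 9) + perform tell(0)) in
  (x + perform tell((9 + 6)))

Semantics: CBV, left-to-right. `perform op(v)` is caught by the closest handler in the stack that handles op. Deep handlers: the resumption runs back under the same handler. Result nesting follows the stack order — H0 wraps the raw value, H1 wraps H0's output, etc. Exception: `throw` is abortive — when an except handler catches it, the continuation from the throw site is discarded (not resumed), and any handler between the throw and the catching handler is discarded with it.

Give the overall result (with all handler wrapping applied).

Step-by-step:
tell(0) @ H0 ⇒ log+=0
tell(15) @ H0 ⇒ log+=15
H0 returns (-3, (0, 15))
H1 returns (-3, (0, 15))
H2 returns (-3, (0, 15))
H3 returns [(-3, (0, 15))]
= [(-3, (0, 15))]

Answer: [(-3, (0, 15))]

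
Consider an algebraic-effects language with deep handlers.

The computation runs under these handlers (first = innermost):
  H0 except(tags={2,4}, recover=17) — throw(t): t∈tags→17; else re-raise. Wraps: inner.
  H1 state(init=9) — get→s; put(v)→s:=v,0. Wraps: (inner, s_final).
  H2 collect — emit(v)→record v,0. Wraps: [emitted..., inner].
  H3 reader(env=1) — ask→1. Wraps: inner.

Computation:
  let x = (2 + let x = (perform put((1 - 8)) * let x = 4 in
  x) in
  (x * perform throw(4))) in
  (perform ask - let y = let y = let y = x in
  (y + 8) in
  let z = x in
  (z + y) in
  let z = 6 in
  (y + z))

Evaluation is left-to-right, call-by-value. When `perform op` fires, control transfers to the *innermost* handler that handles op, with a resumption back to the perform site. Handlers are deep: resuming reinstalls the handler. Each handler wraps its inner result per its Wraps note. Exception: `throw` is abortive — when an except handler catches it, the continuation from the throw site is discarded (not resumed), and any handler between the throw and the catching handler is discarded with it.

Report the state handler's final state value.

Answer: -7

Working:
put(-7) @ H1 ⇒ s:=-7
throw(4) @ H0 caught ⇒ 17
H1 returns (17, -7)
H2 returns [(17, -7)]
H3 returns [(17, -7)]
= [(17, -7)]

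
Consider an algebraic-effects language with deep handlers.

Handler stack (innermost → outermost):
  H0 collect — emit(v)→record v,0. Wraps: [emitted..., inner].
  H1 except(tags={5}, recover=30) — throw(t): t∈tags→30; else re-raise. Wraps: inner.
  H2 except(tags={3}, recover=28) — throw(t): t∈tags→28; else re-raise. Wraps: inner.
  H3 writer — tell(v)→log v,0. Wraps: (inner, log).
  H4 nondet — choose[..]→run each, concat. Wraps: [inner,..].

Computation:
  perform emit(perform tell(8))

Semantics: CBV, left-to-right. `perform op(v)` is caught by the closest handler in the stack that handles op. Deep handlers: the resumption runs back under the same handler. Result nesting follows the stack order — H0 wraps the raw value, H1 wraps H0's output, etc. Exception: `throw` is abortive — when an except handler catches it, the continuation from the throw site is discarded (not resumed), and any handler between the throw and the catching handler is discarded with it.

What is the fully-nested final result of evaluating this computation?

Working:
tell(8) @ H3 ⇒ log+=8
emit(0) @ H0 ⇒ out+=0
H0 returns [0, 0]
H1 returns [0, 0]
H2 returns [0, 0]
H3 returns ([0, 0], (8))
H4 returns [([0, 0], (8))]
= [([0, 0], (8))]

Answer: [([0, 0], (8))]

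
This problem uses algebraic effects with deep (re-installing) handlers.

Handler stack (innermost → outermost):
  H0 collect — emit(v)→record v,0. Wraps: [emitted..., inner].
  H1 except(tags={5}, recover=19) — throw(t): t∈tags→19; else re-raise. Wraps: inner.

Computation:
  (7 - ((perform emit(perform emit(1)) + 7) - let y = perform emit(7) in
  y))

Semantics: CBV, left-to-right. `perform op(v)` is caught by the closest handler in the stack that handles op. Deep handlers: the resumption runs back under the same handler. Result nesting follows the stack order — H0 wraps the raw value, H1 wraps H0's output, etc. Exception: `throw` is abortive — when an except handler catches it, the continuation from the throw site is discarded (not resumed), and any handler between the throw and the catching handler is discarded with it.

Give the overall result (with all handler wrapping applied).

Answer: [1, 0, 7, 0]

Working:
emit(1) @ H0 ⇒ out+=1
emit(0) @ H0 ⇒ out+=0
emit(7) @ H0 ⇒ out+=7
H0 returns [1, 0, 7, 0]
H1 returns [1, 0, 7, 0]
= [1, 0, 7, 0]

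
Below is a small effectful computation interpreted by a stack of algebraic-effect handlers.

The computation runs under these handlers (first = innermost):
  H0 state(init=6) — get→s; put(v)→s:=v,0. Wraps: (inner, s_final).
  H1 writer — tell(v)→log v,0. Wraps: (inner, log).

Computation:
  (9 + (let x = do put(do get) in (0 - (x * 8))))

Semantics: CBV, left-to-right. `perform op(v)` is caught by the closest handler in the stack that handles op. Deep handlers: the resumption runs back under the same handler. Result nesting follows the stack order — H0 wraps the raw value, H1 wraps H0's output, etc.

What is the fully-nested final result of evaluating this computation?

Answer: ((9, 6), ())

Working:
get @ H0 ⇒ 6
put(6) @ H0 ⇒ s:=6
H0 returns (9, 6)
H1 returns ((9, 6), ())
= ((9, 6), ())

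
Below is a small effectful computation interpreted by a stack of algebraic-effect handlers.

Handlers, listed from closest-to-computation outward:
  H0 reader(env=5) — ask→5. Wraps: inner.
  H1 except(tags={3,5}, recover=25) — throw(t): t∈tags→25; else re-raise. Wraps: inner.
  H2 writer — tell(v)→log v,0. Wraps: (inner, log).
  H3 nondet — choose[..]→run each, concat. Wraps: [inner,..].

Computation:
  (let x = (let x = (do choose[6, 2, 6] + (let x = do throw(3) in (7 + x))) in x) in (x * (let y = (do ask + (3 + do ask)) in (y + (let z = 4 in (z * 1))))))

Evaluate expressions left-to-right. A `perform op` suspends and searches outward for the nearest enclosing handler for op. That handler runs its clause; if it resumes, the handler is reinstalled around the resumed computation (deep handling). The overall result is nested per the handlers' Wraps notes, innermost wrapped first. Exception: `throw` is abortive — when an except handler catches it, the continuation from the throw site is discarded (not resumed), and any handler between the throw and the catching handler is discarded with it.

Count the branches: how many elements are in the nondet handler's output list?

Working:
choose[6, 2, 6] @ H3
  branch[0] choose=6:
    throw(3) @ H1 caught ⇒ 25
    H2 returns (25, ())
    H3 returns [(25, ())]
  branch[1] choose=2:
    throw(3) @ H1 caught ⇒ 25
    H2 returns (25, ())
    H3 returns [(25, ())]
  branch[2] choose=6:
    throw(3) @ H1 caught ⇒ 25
    H2 returns (25, ())
    H3 returns [(25, ())]
= [(25, ()), (25, ()), (25, ())]

Answer: 3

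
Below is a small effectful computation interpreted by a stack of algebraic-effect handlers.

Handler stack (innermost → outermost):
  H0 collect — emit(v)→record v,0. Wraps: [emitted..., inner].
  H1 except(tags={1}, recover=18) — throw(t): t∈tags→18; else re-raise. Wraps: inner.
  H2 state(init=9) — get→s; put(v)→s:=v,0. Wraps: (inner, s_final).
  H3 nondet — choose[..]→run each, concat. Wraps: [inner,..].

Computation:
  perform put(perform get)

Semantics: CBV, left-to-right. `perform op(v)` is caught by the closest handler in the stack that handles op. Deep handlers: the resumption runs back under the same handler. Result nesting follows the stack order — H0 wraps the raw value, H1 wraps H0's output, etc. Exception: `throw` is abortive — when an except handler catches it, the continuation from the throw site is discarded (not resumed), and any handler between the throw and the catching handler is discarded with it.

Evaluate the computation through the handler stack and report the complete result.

Answer: [([0], 9)]

Evaluation trace:
get @ H2 ⇒ 9
put(9) @ H2 ⇒ s:=9
H0 returns [0]
H1 returns [0]
H2 returns ([0], 9)
H3 returns [([0], 9)]
= [([0], 9)]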